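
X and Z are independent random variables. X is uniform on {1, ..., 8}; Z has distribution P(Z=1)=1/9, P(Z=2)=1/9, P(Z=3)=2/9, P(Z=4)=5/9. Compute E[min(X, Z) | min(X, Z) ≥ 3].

P(min(X, Z) ≥ 3) = 7/12.
Summing min(X,Z)·P(x,y) over outcomes with min(X, Z) ≥ 3 gives 151/72.
E[min(X, Z) | min(X, Z) ≥ 3] = (151/72) / (7/12) = 151/42.

151/42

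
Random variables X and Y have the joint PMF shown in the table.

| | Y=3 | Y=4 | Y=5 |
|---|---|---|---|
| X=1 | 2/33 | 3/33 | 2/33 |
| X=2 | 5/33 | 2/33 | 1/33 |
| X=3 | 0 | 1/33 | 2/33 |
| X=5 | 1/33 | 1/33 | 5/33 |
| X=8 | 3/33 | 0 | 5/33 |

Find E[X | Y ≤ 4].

P(Y ≤ 4) = 6/11.
Σ X·P over the event = 1·(2/33) + 1·(3/33) + 2·(5/33) + 2·(2/33) + 3·(1/33) + 5·(1/33) + 5·(1/33) + 8·(3/33) = 56/33.
E[X | Y ≤ 4] = (56/33) / (6/11) = 28/9.

28/9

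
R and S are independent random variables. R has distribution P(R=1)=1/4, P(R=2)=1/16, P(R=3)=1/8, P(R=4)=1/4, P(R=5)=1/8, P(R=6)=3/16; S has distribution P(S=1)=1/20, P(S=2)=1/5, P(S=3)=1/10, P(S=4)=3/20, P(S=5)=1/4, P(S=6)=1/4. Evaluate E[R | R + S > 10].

P(R + S > 10) = 1/8.
Summing R·P(x,y) over outcomes with R + S > 10 gives 23/32.
E[R | R + S > 10] = (23/32) / (1/8) = 23/4.

23/4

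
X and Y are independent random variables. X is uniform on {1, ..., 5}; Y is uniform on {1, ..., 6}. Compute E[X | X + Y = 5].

Outcomes with X + Y = 5: (1,4), (2,3), (3,2), (4,1), each with probability 1/30.
E[X | X + Y = 5] = (1 + 2 + 3 + 4) / 4 = 5/2.

5/2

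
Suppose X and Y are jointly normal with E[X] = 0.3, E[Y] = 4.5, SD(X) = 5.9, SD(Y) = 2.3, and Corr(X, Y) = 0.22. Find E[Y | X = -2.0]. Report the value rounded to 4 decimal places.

4.3027

For a bivariate normal, E[Y | X=x] = μ_Y + ρ·(σ_Y/σ_X)·(x − μ_X).
E[Y | X=-2.0] = 4.5 + (0.22)·(2.3/5.9)·(-2.0 − (0.3)) = 4.5 + (0.085763)·(-2.3) = 4.3027.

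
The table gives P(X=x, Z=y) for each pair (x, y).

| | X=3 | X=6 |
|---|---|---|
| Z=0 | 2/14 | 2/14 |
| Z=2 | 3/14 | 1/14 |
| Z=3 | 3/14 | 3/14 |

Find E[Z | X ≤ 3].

15/8

P(X ≤ 3) = 4/7.
Σ Z·P over the event = 0·(2/14) + 2·(3/14) + 3·(3/14) = 15/14.
E[Z | X ≤ 3] = (15/14) / (4/7) = 15/8.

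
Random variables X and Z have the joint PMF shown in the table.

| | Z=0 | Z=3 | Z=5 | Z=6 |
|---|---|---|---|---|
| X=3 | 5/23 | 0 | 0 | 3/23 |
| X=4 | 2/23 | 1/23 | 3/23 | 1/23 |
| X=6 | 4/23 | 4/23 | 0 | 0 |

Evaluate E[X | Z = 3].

P(Z = 3) = 5/23.
Σ X·P over the event = 4·(1/23) + 6·(4/23) = 28/23.
E[X | Z = 3] = (28/23) / (5/23) = 28/5.

28/5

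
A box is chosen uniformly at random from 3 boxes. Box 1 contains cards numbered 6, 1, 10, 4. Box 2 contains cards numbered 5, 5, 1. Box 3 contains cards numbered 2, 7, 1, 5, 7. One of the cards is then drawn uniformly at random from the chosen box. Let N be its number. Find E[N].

E[N | box 1] = (6+1+10+4)/4 = 21/4.
E[N | box 2] = (5+5+1)/3 = 11/3.
E[N | box 3] = (2+7+1+5+7)/5 = 22/5.
E[N] = (1/3)·(21/4) + (1/3)·(11/3) + (1/3)·(22/5) = 799/180.

799/180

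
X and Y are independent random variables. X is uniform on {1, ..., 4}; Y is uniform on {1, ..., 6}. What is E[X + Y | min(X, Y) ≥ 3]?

8

P(min(X, Y) ≥ 3) = 1/3.
Summing (X+Y)·P(x,y) over outcomes with min(X, Y) ≥ 3 gives 8/3.
E[X + Y | min(X, Y) ≥ 3] = (8/3) / (1/3) = 8.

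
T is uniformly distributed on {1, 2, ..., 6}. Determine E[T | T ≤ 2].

3/2

Given T ≤ 2, T is equally likely to be any of {1, 2}.
E[T | T ≤ 2] = (1 + 2) / 2 = 3/2.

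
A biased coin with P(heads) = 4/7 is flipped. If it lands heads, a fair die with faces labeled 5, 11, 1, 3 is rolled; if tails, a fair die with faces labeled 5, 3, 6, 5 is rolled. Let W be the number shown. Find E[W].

137/28

E[W | heads] = (5+11+1+3)/4 = 5.
E[W | tails] = (5+3+6+5)/4 = 19/4.
E[W] = (4/7)·(5) + (3/7)·(19/4) = 137/28.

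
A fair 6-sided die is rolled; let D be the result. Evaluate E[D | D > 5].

6

Given D > 5, D is equally likely to be any of {6}.
E[D | D > 5] = (6) / 1 = 6.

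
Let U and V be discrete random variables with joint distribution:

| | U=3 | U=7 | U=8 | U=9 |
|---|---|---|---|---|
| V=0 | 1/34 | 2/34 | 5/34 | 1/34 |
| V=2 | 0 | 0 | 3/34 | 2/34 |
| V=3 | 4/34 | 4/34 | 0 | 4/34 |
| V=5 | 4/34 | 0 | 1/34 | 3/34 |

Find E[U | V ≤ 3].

92/13

P(V ≤ 3) = 13/17.
Summing U·P(U=x,V=y) over the conditioning event gives 92/17.
E[U | V ≤ 3] = (92/17) / (13/17) = 92/13.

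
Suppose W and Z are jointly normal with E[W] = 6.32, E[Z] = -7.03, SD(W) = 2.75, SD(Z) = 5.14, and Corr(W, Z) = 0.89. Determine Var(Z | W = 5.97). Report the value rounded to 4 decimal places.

5.4926

For a bivariate normal, Var(Z | W=x) = σ_Z²(1 − ρ²).
Var(Z | W=5.97) = (5.14)²·(1 − (0.89)²) = 26.4196·0.2079 = 5.4926.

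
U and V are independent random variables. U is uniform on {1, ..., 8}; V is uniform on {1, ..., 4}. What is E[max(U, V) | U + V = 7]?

Outcomes with U + V = 7: (3,4), (4,3), (5,2), (6,1), each with probability 1/32.
E[max(U, V) | U + V = 7] = (4 + 4 + 5 + 6) / 4 = 19/4.

19/4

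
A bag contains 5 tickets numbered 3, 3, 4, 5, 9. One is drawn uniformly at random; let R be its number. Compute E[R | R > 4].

P(R > 4) = 2/5.
Σ over the event: 5·1/5 + 9·1/5 = 14/5.
E[R | R > 4] = (14/5) / (2/5) = 7.

7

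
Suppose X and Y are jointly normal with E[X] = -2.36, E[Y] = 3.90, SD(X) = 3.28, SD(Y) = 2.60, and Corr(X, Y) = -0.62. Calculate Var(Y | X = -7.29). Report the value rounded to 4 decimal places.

Var(Y | X=x) = (1 − ρ²)·σ_Y².
Var(Y | X=-7.29) = (2.60)²·(1 − (-0.62)²) = 6.76·0.6156 = 4.1615.

4.1615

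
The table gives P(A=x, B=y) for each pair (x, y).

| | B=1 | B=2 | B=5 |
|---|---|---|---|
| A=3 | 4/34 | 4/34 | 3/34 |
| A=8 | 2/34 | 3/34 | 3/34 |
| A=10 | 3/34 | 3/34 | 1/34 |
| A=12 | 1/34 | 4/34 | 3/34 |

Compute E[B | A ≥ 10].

P(A ≥ 10) = 15/34.
Summing B·P(A=x,B=y) over the conditioning event gives 19/17.
E[B | A ≥ 10] = (19/17) / (15/34) = 38/15.

38/15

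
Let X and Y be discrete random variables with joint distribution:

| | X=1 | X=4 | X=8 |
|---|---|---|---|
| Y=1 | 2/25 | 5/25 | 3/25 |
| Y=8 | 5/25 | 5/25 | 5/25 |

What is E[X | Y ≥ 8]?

13/3

P(Y ≥ 8) = 3/5.
Σ X·P over the event = 1·(5/25) + 4·(5/25) + 8·(5/25) = 13/5.
E[X | Y ≥ 8] = (13/5) / (3/5) = 13/3.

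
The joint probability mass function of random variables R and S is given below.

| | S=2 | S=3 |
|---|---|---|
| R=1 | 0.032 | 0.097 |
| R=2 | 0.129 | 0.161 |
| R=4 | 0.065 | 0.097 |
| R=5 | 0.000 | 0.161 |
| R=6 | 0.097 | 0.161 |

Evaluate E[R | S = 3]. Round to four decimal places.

3.8080

P(S = 3) = 0.677.
Σ R·P over the event = 1·(0.097) + 2·(0.161) + 4·(0.097) + 5·(0.161) + 6·(0.161) = 2.578.
E[R | S = 3] = (2.578) / (0.677) = 3.8080.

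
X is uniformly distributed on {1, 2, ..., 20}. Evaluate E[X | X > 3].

12

P(X > 3) = 17/20.
E[X | X > 3] = (51/5) / (17/20) = 12.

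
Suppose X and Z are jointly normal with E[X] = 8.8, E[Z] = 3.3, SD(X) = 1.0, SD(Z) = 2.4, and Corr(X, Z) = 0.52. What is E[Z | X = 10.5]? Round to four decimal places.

For a bivariate normal, E[Z | X=x] = μ_Z + ρ·(σ_Z/σ_X)·(x − μ_X).
E[Z | X=10.5] = 3.3 + (0.52)·(2.4/1.0)·(10.5 − (8.8)) = 3.3 + (1.248)·(1.7) = 5.4216.

5.4216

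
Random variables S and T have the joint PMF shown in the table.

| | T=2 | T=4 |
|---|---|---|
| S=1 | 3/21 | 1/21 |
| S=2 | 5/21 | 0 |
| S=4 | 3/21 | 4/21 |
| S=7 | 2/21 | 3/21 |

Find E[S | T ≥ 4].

19/4

P(T ≥ 4) = 8/21.
Σ S·P over the event = 1·(1/21) + 4·(4/21) + 7·(3/21) = 38/21.
E[S | T ≥ 4] = (38/21) / (8/21) = 19/4.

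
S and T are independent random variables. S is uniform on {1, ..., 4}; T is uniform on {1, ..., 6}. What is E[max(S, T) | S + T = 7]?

P(S + T = 7) = 1/6.
Summing max(S,T)·P(x,y) over outcomes with S + T = 7 gives 19/24.
E[max(S, T) | S + T = 7] = (19/24) / (1/6) = 19/4.

19/4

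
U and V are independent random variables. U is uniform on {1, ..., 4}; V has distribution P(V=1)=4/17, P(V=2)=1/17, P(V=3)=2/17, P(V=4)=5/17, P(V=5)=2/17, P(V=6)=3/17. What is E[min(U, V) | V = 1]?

P(V = 1) = 4/17.
Summing min(U,V)·P(x,y) over outcomes with V = 1 gives 4/17.
E[min(U, V) | V = 1] = (4/17) / (4/17) = 1.

1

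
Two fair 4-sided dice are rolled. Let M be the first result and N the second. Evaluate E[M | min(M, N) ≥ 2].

3

Outcomes with min(M, N) ≥ 2: (2,2), (2,3), (2,4), (3,2), (3,3), (3,4), (4,2), (4,3), (4,4), each with probability 1/16.
E[M | min(M, N) ≥ 2] = (2 + 2 + 2 + 3 + 3 + 3 + 4 + 4 + 4) / 9 = 3.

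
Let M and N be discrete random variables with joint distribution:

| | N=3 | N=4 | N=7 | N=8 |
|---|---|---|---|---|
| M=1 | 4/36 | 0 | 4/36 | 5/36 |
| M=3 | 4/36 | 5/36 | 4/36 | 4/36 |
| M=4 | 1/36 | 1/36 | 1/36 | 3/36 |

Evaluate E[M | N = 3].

20/9

P(N = 3) = 1/4.
Σ M·P over the event = 1·(4/36) + 3·(4/36) + 4·(1/36) = 5/9.
E[M | N = 3] = (5/9) / (1/4) = 20/9.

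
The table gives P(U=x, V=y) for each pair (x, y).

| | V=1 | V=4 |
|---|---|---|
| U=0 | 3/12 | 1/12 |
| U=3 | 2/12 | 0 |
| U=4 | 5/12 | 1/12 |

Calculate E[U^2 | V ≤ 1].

49/5

P(V ≤ 1) = 5/6.
Σ U^2·P over the event = 0·(3/12) + 9·(2/12) + 16·(5/12) = 49/6.
E[U^2 | V ≤ 1] = (49/6) / (5/6) = 49/5.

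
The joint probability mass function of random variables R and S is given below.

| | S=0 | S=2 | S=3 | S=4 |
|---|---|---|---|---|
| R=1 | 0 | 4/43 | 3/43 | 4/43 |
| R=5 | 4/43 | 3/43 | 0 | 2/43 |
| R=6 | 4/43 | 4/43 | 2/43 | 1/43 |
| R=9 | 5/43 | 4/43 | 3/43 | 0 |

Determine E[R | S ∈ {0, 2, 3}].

P(S ∈ {0, 2, 3}) = 36/43.
Summing R·P(R=x,S=y) over the conditioning event gives 210/43.
E[R | S ∈ {0, 2, 3}] = (210/43) / (36/43) = 35/6.

35/6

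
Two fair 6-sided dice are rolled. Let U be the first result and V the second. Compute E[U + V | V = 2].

11/2

Outcomes with V = 2: (1,2), (2,2), (3,2), (4,2), (5,2), (6,2), each with probability 1/36.
E[U + V | V = 2] = (3 + 4 + 5 + 6 + 7 + 8) / 6 = 11/2.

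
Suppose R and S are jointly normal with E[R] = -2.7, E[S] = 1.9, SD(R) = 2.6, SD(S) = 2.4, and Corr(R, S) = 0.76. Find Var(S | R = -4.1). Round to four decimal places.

2.4330

Var(S | R=x) = (1 − ρ²)·σ_S².
Var(S | R=-4.1) = (2.4)²·(1 − (0.76)²) = 5.76·0.4224 = 2.4330.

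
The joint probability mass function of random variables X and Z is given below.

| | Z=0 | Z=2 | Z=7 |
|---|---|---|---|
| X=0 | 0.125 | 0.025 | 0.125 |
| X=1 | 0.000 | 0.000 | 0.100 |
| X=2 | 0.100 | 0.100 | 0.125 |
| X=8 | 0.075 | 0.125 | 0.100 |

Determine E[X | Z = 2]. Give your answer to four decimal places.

4.8000

P(Z = 2) = 0.250.
Σ X·P over the event = 0·(0.025) + 2·(0.100) + 8·(0.125) = 1.200.
E[X | Z = 2] = (1.200) / (0.250) = 4.8000.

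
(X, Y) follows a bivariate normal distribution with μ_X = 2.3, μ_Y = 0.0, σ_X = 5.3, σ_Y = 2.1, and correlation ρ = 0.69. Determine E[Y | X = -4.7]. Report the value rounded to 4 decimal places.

-1.9138

E[Y | X=x] = μ_Y + ρ(σ_Y/σ_X)(x − μ_X) for jointly normal variables.
E[Y | X=-4.7] = 0.0 + (0.69)·(2.1/5.3)·(-4.7 − (2.3)) = 0.0 + (0.2734)·(-7) = -1.9138.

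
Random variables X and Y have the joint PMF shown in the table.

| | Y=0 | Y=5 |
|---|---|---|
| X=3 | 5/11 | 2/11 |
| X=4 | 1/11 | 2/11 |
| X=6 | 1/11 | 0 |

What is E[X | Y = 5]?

P(Y = 5) = 4/11.
Σ X·P over the event = 3·(2/11) + 4·(2/11) = 14/11.
E[X | Y = 5] = (14/11) / (4/11) = 7/2.

7/2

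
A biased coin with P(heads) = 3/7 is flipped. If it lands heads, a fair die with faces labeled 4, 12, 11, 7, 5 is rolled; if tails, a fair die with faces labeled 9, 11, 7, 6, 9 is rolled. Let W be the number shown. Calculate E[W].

57/7

E[W | heads] = (4+12+11+7+5)/5 = 39/5.
E[W | tails] = (9+11+7+6+9)/5 = 42/5.
E[W] = (3/7)·(39/5) + (4/7)·(42/5) = 57/7.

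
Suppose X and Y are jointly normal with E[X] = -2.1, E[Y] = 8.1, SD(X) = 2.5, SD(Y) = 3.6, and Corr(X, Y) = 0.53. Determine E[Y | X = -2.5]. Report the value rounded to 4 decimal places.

7.7947

E[Y | X=x] = μ_Y + ρ(σ_Y/σ_X)(x − μ_X) for jointly normal variables.
E[Y | X=-2.5] = 8.1 + (0.53)·(3.6/2.5)·(-2.5 − (-2.1)) = 8.1 + (0.7632)·(-0.4) = 7.7947.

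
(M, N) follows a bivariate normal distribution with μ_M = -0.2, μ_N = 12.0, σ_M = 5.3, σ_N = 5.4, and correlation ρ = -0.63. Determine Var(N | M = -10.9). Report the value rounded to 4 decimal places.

Var(N | M=x) = (1 − ρ²)·σ_N².
Var(N | M=-10.9) = (5.4)²·(1 − (-0.63)²) = 29.16·0.6031 = 17.5864.

17.5864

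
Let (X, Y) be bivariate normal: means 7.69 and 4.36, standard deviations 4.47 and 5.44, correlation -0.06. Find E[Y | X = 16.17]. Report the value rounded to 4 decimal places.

The regression of Y on X has slope ρ·σ_Y/σ_X and passes through (μ_X, μ_Y).
E[Y | X=16.17] = 4.36 + (-0.06)·(5.44/4.47)·(16.17 − (7.69)) = 4.36 + (-0.07302)·(8.48) = 3.7408.

3.7408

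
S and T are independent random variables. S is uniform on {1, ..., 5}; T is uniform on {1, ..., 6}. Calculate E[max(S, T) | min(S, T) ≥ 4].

31/6

Outcomes with min(S, T) ≥ 4: (4,4), (4,5), (4,6), (5,4), (5,5), (5,6), each with probability 1/30.
E[max(S, T) | min(S, T) ≥ 4] = (4 + 5 + 6 + 5 + 5 + 6) / 6 = 31/6.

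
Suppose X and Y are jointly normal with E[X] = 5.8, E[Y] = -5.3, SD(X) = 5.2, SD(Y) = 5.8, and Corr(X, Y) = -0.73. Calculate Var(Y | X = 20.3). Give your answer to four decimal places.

15.7132

For a bivariate normal, Var(Y | X=x) = σ_Y²(1 − ρ²).
Var(Y | X=20.3) = (5.8)²·(1 − (-0.73)²) = 33.64·0.4671 = 15.7132.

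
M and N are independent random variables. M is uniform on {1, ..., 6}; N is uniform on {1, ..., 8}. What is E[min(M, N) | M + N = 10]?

18/5

Outcomes with M + N = 10: (2,8), (3,7), (4,6), (5,5), (6,4), each with probability 1/48.
E[min(M, N) | M + N = 10] = (2 + 3 + 4 + 5 + 4) / 5 = 18/5.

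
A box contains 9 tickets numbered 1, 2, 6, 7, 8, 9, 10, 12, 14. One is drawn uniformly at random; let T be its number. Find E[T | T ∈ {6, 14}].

10

P(T ∈ {6, 14}) = 2/9.
Σ over the event: 6·1/9 + 14·1/9 = 20/9.
E[T | T ∈ {6, 14}] = (20/9) / (2/9) = 10.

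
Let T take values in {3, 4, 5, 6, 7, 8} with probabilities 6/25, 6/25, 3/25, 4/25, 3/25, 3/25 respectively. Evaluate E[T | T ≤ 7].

51/11

P(T ≤ 7) = 22/25.
Σ over the event: 3·6/25 + 4·6/25 + 5·3/25 + 6·4/25 + 7·3/25 = 102/25.
E[T | T ≤ 7] = (102/25) / (22/25) = 51/11.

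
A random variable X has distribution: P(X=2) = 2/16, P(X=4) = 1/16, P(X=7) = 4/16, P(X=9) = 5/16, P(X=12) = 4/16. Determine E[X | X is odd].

73/9

P(X is odd) = 9/16.
Σ over the event: 7·1/4 + 9·5/16 = 73/16.
E[X | X is odd] = (73/16) / (9/16) = 73/9.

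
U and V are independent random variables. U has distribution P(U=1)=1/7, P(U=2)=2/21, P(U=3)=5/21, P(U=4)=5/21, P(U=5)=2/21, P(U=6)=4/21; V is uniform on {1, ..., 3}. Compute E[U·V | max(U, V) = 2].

P(max(U, V) = 2) = 1/9.
Summing UV·P(x,y) over outcomes with max(U, V) = 2 gives 2/7.
E[U·V | max(U, V) = 2] = (2/7) / (1/9) = 18/7.

18/7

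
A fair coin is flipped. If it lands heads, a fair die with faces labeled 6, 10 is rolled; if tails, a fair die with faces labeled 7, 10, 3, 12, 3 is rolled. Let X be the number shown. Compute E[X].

E[X | heads] = (6+10)/2 = 8.
E[X | tails] = (7+10+3+12+3)/5 = 7.
E[X] = (1/2)·(8) + (1/2)·(7) = 15/2.

15/2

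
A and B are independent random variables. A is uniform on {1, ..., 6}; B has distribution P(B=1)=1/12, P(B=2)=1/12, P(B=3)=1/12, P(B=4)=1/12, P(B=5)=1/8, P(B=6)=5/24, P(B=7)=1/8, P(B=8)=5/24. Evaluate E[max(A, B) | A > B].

146/31

P(A > B) = 31/144.
Summing max(A,B)·P(x,y) over outcomes with A > B gives 73/72.
E[max(A, B) | A > B] = (73/72) / (31/144) = 146/31.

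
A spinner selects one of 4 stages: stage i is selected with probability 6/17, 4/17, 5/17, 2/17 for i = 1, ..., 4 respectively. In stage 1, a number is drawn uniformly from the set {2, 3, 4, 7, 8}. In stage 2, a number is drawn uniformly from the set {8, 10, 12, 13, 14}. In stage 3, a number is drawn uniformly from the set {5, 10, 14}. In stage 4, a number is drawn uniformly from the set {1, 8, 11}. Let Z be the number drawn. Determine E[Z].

2041/255

E[Z | stage 1] = (2+3+4+7+8)/5 = 24/5.
E[Z | stage 2] = (8+10+12+13+14)/5 = 57/5.
E[Z | stage 3] = (5+10+14)/3 = 29/3.
E[Z | stage 4] = (1+8+11)/3 = 20/3.
E[Z] = (6/17)·(24/5) + (4/17)·(57/5) + (5/17)·(29/3) + (2/17)·(20/3) = 2041/255.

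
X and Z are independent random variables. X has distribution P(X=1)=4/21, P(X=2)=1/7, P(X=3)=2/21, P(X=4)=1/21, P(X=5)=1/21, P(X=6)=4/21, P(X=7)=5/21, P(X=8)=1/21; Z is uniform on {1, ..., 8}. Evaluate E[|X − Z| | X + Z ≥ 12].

51/40

P(X + Z ≥ 12) = 5/21.
Summing |X−Z|·P(x,y) over outcomes with X + Z ≥ 12 gives 17/56.
E[|X − Z| | X + Z ≥ 12] = (17/56) / (5/21) = 51/40.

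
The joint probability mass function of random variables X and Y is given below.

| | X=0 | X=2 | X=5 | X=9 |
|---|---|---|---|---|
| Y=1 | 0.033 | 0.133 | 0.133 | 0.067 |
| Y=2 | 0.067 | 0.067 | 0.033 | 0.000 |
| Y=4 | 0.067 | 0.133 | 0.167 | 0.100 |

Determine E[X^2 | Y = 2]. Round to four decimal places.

P(Y = 2) = 0.167.
Σ X^2·P over the event = 0·(0.067) + 4·(0.067) + 25·(0.033) = 1.093.
E[X^2 | Y = 2] = (1.093) / (0.167) = 6.5449.

6.5449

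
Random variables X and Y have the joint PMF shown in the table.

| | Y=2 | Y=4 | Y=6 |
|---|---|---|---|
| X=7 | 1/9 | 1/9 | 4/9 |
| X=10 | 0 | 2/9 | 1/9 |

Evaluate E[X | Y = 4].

9

P(Y = 4) = 1/3.
Summing X·P(X=x,Y=y) over the conditioning event gives 3.
E[X | Y = 4] = (3) / (1/3) = 9.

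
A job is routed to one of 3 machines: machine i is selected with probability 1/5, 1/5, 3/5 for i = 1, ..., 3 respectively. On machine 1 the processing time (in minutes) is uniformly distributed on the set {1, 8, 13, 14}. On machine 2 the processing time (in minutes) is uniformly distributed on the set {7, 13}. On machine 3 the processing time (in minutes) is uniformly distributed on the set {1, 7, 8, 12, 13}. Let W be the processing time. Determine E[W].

218/25

E[W | machine 1] = (1+8+13+14)/4 = 9.
E[W | machine 2] = (7+13)/2 = 10.
E[W | machine 3] = (1+7+8+12+13)/5 = 41/5.
By the law of total expectation,
E[W] = (1/5)·(9) + (1/5)·(10) + (3/5)·(41/5) = 218/25.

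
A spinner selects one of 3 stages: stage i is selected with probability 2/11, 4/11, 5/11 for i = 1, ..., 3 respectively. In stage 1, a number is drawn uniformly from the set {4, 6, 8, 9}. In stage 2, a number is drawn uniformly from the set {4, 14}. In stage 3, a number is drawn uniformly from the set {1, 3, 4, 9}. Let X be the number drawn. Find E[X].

283/44

E[X | stage 1] = (4+6+8+9)/4 = 27/4.
E[X | stage 2] = (4+14)/2 = 9.
E[X | stage 3] = (1+3+4+9)/4 = 17/4.
E[X] = (2/11)·(27/4) + (4/11)·(9) + (5/11)·(17/4) = 283/44.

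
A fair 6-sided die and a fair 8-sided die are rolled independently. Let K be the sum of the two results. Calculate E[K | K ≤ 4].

10/3

P(K ≤ 4) = 1/8.
Σ over the event: 2·1/48 + 3·1/24 + 4·1/16 = 5/12.
E[K | K ≤ 4] = (5/12) / (1/8) = 10/3.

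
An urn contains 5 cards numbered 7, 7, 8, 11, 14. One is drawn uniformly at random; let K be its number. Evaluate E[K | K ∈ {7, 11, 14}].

39/4

P(K ∈ {7, 11, 14}) = 4/5.
Σ over the event: 7·2/5 + 11·1/5 + 14·1/5 = 39/5.
E[K | K ∈ {7, 11, 14}] = (39/5) / (4/5) = 39/4.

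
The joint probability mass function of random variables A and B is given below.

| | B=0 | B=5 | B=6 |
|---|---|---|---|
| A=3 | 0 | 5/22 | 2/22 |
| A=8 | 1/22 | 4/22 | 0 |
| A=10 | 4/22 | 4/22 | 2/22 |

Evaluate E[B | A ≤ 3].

37/7

P(A ≤ 3) = 7/22.
Σ B·P over the event = 5·(5/22) + 6·(2/22) = 37/22.
E[B | A ≤ 3] = (37/22) / (7/22) = 37/7.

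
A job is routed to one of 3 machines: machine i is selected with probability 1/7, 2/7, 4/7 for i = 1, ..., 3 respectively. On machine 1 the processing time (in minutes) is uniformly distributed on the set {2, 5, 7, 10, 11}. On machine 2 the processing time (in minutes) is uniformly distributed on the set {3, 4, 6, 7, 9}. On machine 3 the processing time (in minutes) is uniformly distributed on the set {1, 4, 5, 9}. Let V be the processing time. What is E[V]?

188/35

E[V | machine 1] = (2+5+7+10+11)/5 = 7.
E[V | machine 2] = (3+4+6+7+9)/5 = 29/5.
E[V | machine 3] = (1+4+5+9)/4 = 19/4.
E[V] = (1/7)·(7) + (2/7)·(29/5) + (4/7)·(19/4) = 188/35.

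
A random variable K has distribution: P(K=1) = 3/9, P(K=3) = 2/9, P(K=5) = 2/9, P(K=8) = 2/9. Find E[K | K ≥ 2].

P(K ≥ 2) = 2/3.
Σ over the event: 3·2/9 + 5·2/9 + 8·2/9 = 32/9.
E[K | K ≥ 2] = (32/9) / (2/3) = 16/3.

16/3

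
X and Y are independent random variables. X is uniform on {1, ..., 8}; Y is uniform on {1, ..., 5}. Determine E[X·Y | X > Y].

16

P(X > Y) = 5/8.
Summing XY·P(x,y) over outcomes with X > Y gives 10.
E[X·Y | X > Y] = (10) / (5/8) = 16.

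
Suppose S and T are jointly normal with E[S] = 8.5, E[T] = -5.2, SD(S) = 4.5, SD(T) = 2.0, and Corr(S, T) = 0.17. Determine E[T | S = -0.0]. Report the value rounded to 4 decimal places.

-5.8422

E[T | S=x] = μ_T + ρ(σ_T/σ_S)(x − μ_S) for jointly normal variables.
E[T | S=-0.0] = -5.2 + (0.17)·(2.0/4.5)·(-0.0 − (8.5)) = -5.2 + (0.075556)·(-8.5) = -5.8422.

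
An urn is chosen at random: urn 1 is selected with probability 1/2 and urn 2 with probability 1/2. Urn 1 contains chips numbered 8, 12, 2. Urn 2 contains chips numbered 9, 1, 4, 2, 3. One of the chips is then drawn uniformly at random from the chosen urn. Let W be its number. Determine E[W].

E[W | urn 1] = (8+12+2)/3 = 22/3.
E[W | urn 2] = (9+1+4+2+3)/5 = 19/5.
E[W] = (1/2)·(22/3) + (1/2)·(19/5) = 167/30.

167/30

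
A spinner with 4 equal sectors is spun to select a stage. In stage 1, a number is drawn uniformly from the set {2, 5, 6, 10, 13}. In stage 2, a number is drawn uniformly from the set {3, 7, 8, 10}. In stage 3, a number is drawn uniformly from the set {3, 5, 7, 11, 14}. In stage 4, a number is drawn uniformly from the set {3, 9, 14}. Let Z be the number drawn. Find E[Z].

E[Z | stage 1] = (2+5+6+10+13)/5 = 36/5.
E[Z | stage 2] = (3+7+8+10)/4 = 7.
E[Z | stage 3] = (3+5+7+11+14)/5 = 8.
E[Z | stage 4] = (3+9+14)/3 = 26/3.
By the law of total expectation,
E[Z] = (1/4)·(36/5) + (1/4)·(7) + (1/4)·(8) + (1/4)·(26/3) = 463/60.

463/60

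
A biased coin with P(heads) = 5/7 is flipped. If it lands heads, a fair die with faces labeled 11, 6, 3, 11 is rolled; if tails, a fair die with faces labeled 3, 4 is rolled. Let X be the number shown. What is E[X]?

183/28

E[X | heads] = (11+6+3+11)/4 = 31/4.
E[X | tails] = (3+4)/2 = 7/2.
By the law of total expectation,
E[X] = (5/7)·(31/4) + (2/7)·(7/2) = 183/28.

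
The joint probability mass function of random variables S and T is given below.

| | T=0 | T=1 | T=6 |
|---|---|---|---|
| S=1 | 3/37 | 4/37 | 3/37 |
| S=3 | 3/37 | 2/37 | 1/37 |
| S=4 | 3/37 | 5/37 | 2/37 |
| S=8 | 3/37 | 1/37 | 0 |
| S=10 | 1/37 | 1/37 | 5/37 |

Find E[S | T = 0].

P(T = 0) = 13/37.
Σ S·P over the event = 1·(3/37) + 3·(3/37) + 4·(3/37) + 8·(3/37) + 10·(1/37) = 58/37.
E[S | T = 0] = (58/37) / (13/37) = 58/13.

58/13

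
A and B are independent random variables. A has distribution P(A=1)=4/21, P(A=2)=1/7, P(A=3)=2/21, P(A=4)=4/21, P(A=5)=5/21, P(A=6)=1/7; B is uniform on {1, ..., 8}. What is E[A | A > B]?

128/27

P(A > B) = 9/28.
Summing A·P(x,y) over outcomes with A > B gives 32/21.
E[A | A > B] = (32/21) / (9/28) = 128/27.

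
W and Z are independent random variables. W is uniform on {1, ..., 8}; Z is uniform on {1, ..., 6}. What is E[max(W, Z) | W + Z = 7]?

Outcomes with W + Z = 7: (1,6), (2,5), (3,4), (4,3), (5,2), (6,1), each with probability 1/48.
E[max(W, Z) | W + Z = 7] = (6 + 5 + 4 + 4 + 5 + 6) / 6 = 5.

5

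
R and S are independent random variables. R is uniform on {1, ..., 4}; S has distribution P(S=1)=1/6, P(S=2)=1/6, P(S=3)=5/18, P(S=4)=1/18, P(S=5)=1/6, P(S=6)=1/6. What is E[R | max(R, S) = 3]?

16/7

P(max(R, S) = 3) = 7/24.
Summing R·P(x,y) over outcomes with max(R, S) = 3 gives 2/3.
E[R | max(R, S) = 3] = (2/3) / (7/24) = 16/7.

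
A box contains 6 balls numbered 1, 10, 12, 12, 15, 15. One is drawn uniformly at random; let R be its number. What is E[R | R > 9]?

P(R > 9) = 5/6.
Σ over the event: 10·1/6 + 12·1/3 + 15·1/3 = 32/3.
E[R | R > 9] = (32/3) / (5/6) = 64/5.

64/5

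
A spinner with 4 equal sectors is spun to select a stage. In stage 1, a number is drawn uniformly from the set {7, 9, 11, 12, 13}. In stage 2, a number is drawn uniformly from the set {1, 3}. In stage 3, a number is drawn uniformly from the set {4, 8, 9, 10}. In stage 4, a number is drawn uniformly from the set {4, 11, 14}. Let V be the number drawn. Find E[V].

1789/240

E[V | stage 1] = (7+9+11+12+13)/5 = 52/5.
E[V | stage 2] = (1+3)/2 = 2.
E[V | stage 3] = (4+8+9+10)/4 = 31/4.
E[V | stage 4] = (4+11+14)/3 = 29/3.
E[V] = (1/4)·(52/5) + (1/4)·(2) + (1/4)·(31/4) + (1/4)·(29/3) = 1789/240.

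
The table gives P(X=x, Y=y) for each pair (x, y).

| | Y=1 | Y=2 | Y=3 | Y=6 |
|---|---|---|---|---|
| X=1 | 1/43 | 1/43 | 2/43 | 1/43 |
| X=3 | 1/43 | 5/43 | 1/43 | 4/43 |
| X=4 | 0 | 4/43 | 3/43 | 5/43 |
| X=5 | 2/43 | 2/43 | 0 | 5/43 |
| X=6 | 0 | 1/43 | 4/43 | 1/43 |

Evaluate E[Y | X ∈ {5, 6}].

56/15

P(X ∈ {5, 6}) = 15/43.
Σ Y·P over the event = 1·(2/43) + 2·(2/43) + 6·(5/43) + 2·(1/43) + 3·(4/43) + 6·(1/43) = 56/43.
E[Y | X ∈ {5, 6}] = (56/43) / (15/43) = 56/15.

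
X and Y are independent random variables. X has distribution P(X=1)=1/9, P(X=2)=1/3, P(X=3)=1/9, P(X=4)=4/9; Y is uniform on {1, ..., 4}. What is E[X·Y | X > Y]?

P(X > Y) = 17/36.
Summing XY·P(x,y) over outcomes with X > Y gives 37/12.
E[X·Y | X > Y] = (37/12) / (17/36) = 111/17.

111/17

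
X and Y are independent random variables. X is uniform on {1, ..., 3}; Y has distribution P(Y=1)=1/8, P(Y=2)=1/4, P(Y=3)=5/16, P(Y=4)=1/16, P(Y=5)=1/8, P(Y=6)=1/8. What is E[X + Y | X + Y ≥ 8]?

P(X + Y ≥ 8) = 1/8.
Summing (X+Y)·P(x,y) over outcomes with X + Y ≥ 8 gives 25/24.
E[X + Y | X + Y ≥ 8] = (25/24) / (1/8) = 25/3.

25/3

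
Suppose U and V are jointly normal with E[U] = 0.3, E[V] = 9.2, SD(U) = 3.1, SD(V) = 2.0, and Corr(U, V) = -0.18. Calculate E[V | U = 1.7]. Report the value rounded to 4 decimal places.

9.0374

For a bivariate normal, E[V | U=x] = μ_V + ρ·(σ_V/σ_U)·(x − μ_U).
E[V | U=1.7] = 9.2 + (-0.18)·(2.0/3.1)·(1.7 − (0.3)) = 9.2 + (-0.11613)·(1.4) = 9.0374.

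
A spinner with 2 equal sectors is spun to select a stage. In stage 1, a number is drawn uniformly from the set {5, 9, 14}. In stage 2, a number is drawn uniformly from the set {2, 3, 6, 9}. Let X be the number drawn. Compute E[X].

E[X | stage 1] = (5+9+14)/3 = 28/3.
E[X | stage 2] = (2+3+6+9)/4 = 5.
By the law of total expectation,
E[X] = (1/2)·(28/3) + (1/2)·(5) = 43/6.

43/6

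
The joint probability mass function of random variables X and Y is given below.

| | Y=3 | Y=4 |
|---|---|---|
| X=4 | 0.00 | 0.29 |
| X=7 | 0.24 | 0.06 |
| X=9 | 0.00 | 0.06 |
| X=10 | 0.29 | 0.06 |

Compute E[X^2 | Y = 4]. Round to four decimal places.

P(Y = 4) = 0.47.
Σ X^2·P over the event = 16·(0.29) + 49·(0.06) + 81·(0.06) + 100·(0.06) = 18.44.
E[X^2 | Y = 4] = (18.44) / (0.47) = 39.2340.

39.2340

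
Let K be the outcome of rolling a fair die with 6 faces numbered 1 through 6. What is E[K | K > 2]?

Given K > 2, K is equally likely to be any of {3, 4, 5, 6}.
E[K | K > 2] = (3 + 4 + 5 + 6) / 4 = 9/2.

9/2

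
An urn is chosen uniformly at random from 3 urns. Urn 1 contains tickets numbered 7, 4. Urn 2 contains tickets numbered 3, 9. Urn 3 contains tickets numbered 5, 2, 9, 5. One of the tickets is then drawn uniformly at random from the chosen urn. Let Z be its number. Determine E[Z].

67/12

E[Z | urn 1] = (7+4)/2 = 11/2.
E[Z | urn 2] = (3+9)/2 = 6.
E[Z | urn 3] = (5+2+9+5)/4 = 21/4.
By the law of total expectation,
E[Z] = (1/3)·(11/2) + (1/3)·(6) + (1/3)·(21/4) = 67/12.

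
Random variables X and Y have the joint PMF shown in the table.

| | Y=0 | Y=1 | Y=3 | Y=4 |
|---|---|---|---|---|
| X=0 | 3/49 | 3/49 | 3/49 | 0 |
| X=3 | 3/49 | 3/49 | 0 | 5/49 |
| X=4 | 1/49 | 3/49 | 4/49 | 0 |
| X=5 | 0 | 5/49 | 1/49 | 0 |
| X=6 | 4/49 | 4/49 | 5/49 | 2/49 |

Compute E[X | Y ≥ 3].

P(Y ≥ 3) = 20/49.
Σ X·P over the event = 0·(3/49) + 3·(5/49) + 4·(4/49) + 5·(1/49) + 6·(5/49) + 6·(2/49) = 78/49.
E[X | Y ≥ 3] = (78/49) / (20/49) = 39/10.

39/10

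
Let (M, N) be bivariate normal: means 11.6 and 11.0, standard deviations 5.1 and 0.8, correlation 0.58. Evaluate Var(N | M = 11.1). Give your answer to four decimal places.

0.4247

The conditional variance in a bivariate normal is σ_N²(1 − ρ²), independent of x.
Var(N | M=11.1) = (0.8)²·(1 − (0.58)²) = 0.64·0.6636 = 0.4247.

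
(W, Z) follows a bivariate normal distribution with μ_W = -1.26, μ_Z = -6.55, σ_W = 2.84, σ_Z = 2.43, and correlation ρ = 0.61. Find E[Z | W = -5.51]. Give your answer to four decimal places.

-8.7682

For a bivariate normal, E[Z | W=x] = μ_Z + ρ·(σ_Z/σ_W)·(x − μ_W).
E[Z | W=-5.51] = -6.55 + (0.61)·(2.43/2.84)·(-5.51 − (-1.26)) = -6.55 + (0.52194)·(-4.25) = -8.7682.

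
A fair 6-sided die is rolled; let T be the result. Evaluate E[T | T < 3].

Given T < 3, T is equally likely to be any of {1, 2}.
E[T | T < 3] = (1 + 2) / 2 = 3/2.

3/2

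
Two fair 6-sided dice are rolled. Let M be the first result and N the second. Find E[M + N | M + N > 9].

32/3

Outcomes with M + N > 9: (4,6), (5,5), (5,6), (6,4), (6,5), (6,6), each with probability 1/36.
E[M + N | M + N > 9] = (10 + 10 + 11 + 10 + 11 + 12) / 6 = 32/3.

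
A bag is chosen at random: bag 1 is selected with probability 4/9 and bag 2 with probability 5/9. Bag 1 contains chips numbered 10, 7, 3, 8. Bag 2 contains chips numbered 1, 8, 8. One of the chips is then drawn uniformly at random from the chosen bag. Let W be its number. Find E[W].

E[W | bag 1] = (10+7+3+8)/4 = 7.
E[W | bag 2] = (1+8+8)/3 = 17/3.
By the law of total expectation,
E[W] = (4/9)·(7) + (5/9)·(17/3) = 169/27.

169/27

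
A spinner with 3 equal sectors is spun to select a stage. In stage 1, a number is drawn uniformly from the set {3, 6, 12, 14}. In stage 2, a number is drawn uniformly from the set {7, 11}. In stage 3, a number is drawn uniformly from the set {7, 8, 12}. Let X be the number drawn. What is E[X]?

E[X | stage 1] = (3+6+12+14)/4 = 35/4.
E[X | stage 2] = (7+11)/2 = 9.
E[X | stage 3] = (7+8+12)/3 = 9.
E[X] = (1/3)·(35/4) + (1/3)·(9) + (1/3)·(9) = 107/12.

107/12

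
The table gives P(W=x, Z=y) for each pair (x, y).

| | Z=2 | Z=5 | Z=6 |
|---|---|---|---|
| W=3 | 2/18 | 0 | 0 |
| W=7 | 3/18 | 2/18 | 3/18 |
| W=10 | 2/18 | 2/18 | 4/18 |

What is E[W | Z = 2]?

47/7

P(Z = 2) = 7/18.
Σ W·P over the event = 3·(2/18) + 7·(3/18) + 10·(2/18) = 47/18.
E[W | Z = 2] = (47/18) / (7/18) = 47/7.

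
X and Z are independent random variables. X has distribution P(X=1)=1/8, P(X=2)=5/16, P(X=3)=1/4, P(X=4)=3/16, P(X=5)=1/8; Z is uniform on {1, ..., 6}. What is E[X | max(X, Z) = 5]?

43/12

P(max(X, Z) = 5) = 1/4.
Summing X·P(x,y) over outcomes with max(X, Z) = 5 gives 43/48.
E[X | max(X, Z) = 5] = (43/48) / (1/4) = 43/12.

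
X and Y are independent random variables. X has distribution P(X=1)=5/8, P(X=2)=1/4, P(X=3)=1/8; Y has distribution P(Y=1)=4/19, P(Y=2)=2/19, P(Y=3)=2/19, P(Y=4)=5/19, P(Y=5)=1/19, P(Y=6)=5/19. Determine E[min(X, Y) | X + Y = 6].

P(X + Y = 6) = 17/152.
Summing min(X,Y)·P(x,y) over outcomes with X + Y = 6 gives 31/152.
E[min(X, Y) | X + Y = 6] = (31/152) / (17/152) = 31/17.

31/17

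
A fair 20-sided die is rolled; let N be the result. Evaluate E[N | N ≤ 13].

7

P(N ≤ 13) = 13/20.
E[N | N ≤ 13] = (91/20) / (13/20) = 7.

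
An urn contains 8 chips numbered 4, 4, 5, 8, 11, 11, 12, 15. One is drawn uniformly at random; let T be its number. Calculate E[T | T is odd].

21/2

P(T is odd) = 1/2.
Σ over the event: 5·1/8 + 11·1/4 + 15·1/8 = 21/4.
E[T | T is odd] = (21/4) / (1/2) = 21/2.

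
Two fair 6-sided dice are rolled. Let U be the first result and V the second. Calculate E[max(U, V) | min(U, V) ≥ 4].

P(min(U, V) ≥ 4) = 1/4.
Summing max(U,V)·P(x,y) over outcomes with min(U, V) ≥ 4 gives 49/36.
E[max(U, V) | min(U, V) ≥ 4] = (49/36) / (1/4) = 49/9.

49/9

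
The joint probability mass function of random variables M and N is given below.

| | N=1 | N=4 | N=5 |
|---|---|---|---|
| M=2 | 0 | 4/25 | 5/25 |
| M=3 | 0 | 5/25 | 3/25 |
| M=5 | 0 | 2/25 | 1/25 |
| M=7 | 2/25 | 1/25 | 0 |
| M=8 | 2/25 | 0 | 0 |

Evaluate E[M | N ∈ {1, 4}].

P(N ∈ {1, 4}) = 16/25.
Summing M·P(M=x,N=y) over the conditioning event gives 14/5.
E[M | N ∈ {1, 4}] = (14/5) / (16/25) = 35/8.

35/8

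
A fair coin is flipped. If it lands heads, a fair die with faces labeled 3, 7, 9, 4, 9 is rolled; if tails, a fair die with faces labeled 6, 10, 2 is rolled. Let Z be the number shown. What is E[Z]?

E[Z | heads] = (3+7+9+4+9)/5 = 32/5.
E[Z | tails] = (6+10+2)/3 = 6.
E[Z] = (1/2)·(32/5) + (1/2)·(6) = 31/5.

31/5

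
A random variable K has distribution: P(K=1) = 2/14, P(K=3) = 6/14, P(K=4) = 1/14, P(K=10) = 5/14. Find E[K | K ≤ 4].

8/3

P(K ≤ 4) = 9/14.
Σ over the event: 1·1/7 + 3·3/7 + 4·1/14 = 12/7.
E[K | K ≤ 4] = (12/7) / (9/14) = 8/3.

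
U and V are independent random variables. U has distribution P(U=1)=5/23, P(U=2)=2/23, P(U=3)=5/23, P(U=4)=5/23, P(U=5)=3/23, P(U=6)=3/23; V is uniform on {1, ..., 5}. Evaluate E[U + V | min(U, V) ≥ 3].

33/4

P(min(U, V) ≥ 3) = 48/115.
Summing (U+V)·P(x,y) over outcomes with min(U, V) ≥ 3 gives 396/115.
E[U + V | min(U, V) ≥ 3] = (396/115) / (48/115) = 33/4.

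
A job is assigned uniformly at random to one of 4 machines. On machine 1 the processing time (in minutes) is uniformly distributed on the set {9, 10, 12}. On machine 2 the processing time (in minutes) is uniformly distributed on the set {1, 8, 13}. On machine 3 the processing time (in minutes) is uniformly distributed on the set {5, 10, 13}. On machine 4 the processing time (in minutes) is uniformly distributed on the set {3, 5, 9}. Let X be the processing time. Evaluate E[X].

49/6

E[X | machine 1] = (9+10+12)/3 = 31/3.
E[X | machine 2] = (1+8+13)/3 = 22/3.
E[X | machine 3] = (5+10+13)/3 = 28/3.
E[X | machine 4] = (3+5+9)/3 = 17/3.
By the law of total expectation,
E[X] = (1/4)·(31/3) + (1/4)·(22/3) + (1/4)·(28/3) + (1/4)·(17/3) = 49/6.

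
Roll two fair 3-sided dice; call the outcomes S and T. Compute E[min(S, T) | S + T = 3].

Outcomes with S + T = 3: (1,2), (2,1), each with probability 1/9.
E[min(S, T) | S + T = 3] = (1 + 1) / 2 = 1.

1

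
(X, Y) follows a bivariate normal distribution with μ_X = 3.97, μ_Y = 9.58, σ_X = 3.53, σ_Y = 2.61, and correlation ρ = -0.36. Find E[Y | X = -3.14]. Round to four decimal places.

11.4725

For a bivariate normal, E[Y | X=x] = μ_Y + ρ·(σ_Y/σ_X)·(x − μ_X).
E[Y | X=-3.14] = 9.58 + (-0.36)·(2.61/3.53)·(-3.14 − (3.97)) = 9.58 + (-0.26618)·(-7.11) = 11.4725.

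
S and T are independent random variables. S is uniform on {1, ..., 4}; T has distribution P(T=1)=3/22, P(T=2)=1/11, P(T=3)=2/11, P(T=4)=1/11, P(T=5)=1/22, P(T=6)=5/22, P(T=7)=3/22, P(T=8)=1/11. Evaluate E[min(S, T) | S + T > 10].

P(S + T > 10) = 7/88.
Summing min(S,T)·P(x,y) over outcomes with S + T > 10 gives 13/44.
E[min(S, T) | S + T > 10] = (13/44) / (7/88) = 26/7.

26/7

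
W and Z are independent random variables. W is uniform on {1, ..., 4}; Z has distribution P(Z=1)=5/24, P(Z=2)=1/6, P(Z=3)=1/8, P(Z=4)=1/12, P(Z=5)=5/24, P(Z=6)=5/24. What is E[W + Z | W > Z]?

125/26

P(W > Z) = 13/48.
Summing (W+Z)·P(x,y) over outcomes with W > Z gives 125/96.
E[W + Z | W > Z] = (125/96) / (13/48) = 125/26.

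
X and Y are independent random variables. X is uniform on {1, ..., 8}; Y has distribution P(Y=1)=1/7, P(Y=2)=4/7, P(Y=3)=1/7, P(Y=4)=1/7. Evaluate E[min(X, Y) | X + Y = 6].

P(X + Y = 6) = 1/8.
Summing min(X,Y)·P(x,y) over outcomes with X + Y = 6 gives 1/4.
E[min(X, Y) | X + Y = 6] = (1/4) / (1/8) = 2.

2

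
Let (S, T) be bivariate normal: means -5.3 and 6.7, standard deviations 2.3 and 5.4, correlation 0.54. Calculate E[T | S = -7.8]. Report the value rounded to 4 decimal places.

E[T | S=x] = μ_T + ρ(σ_T/σ_S)(x − μ_S) for jointly normal variables.
E[T | S=-7.8] = 6.7 + (0.54)·(5.4/2.3)·(-7.8 − (-5.3)) = 6.7 + (1.26783)·(-2.5) = 3.5304.

3.5304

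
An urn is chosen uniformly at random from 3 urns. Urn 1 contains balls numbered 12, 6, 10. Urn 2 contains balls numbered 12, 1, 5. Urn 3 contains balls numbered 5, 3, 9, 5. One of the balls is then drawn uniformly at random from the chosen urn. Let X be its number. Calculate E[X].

125/18

E[X | urn 1] = (12+6+10)/3 = 28/3.
E[X | urn 2] = (12+1+5)/3 = 6.
E[X | urn 3] = (5+3+9+5)/4 = 11/2.
E[X] = (1/3)·(28/3) + (1/3)·(6) + (1/3)·(11/2) = 125/18.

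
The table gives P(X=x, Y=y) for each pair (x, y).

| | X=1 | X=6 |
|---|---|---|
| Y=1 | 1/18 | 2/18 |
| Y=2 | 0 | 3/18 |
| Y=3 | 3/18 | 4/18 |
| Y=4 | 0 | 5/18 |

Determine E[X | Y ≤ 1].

P(Y ≤ 1) = 1/6.
Σ X·P over the event = 1·(1/18) + 6·(2/18) = 13/18.
E[X | Y ≤ 1] = (13/18) / (1/6) = 13/3.

13/3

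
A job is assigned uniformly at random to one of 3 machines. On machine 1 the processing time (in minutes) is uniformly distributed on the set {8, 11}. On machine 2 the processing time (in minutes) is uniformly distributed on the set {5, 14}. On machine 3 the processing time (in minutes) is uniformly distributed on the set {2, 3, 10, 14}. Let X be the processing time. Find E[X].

E[X | machine 1] = (8+11)/2 = 19/2.
E[X | machine 2] = (5+14)/2 = 19/2.
E[X | machine 3] = (2+3+10+14)/4 = 29/4.
By the law of total expectation,
E[X] = (1/3)·(19/2) + (1/3)·(19/2) + (1/3)·(29/4) = 35/4.

35/4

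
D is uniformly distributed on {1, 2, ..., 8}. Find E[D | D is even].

Given D is even, D is equally likely to be any of {2, 4, 6, 8}.
E[D | D is even] = (2 + 4 + 6 + 8) / 4 = 5.

5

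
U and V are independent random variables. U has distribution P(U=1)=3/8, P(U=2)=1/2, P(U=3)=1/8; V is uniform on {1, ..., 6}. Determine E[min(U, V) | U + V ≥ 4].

67/38

P(U + V ≥ 4) = 19/24.
Summing min(U,V)·P(x,y) over outcomes with U + V ≥ 4 gives 67/48.
E[min(U, V) | U + V ≥ 4] = (67/48) / (19/24) = 67/38.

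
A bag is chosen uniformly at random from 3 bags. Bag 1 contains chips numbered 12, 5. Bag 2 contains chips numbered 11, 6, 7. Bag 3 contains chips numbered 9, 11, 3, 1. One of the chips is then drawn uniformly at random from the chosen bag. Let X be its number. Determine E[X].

E[X | bag 1] = (12+5)/2 = 17/2.
E[X | bag 2] = (11+6+7)/3 = 8.
E[X | bag 3] = (9+11+3+1)/4 = 6.
E[X] = (1/3)·(17/2) + (1/3)·(8) + (1/3)·(6) = 15/2.

15/2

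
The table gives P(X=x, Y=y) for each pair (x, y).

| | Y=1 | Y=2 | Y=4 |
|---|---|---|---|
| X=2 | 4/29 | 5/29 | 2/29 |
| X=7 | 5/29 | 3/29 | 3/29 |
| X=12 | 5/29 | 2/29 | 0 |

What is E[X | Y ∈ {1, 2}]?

79/12

P(Y ∈ {1, 2}) = 24/29.
Σ X·P over the event = 2·(4/29) + 2·(5/29) + 7·(5/29) + 7·(3/29) + 12·(5/29) + 12·(2/29) = 158/29.
E[X | Y ∈ {1, 2}] = (158/29) / (24/29) = 79/12.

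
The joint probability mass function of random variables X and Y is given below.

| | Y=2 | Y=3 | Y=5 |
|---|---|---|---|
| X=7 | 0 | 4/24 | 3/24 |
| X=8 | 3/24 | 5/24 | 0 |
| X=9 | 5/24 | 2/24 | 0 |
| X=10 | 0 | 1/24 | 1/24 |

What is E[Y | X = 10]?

4

P(X = 10) = 1/12.
Σ Y·P over the event = 3·(1/24) + 5·(1/24) = 1/3.
E[Y | X = 10] = (1/3) / (1/12) = 4.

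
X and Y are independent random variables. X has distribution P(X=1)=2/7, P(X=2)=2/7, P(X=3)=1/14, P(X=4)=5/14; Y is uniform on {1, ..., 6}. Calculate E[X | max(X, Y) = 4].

95/29

P(max(X, Y) = 4) = 29/84.
Summing X·P(x,y) over outcomes with max(X, Y) = 4 gives 95/84.
E[X | max(X, Y) = 4] = (95/84) / (29/84) = 95/29.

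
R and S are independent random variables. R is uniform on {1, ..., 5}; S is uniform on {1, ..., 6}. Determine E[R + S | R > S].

Outcomes with R > S: (2,1), (3,1), (3,2), (4,1), (4,2), (4,3), (5,1), (5,2), (5,3), (5,4), each with probability 1/30.
E[R + S | R > S] = (3 + 4 + 5 + 5 + 6 + 7 + 6 + 7 + 8 + 9) / 10 = 6.

6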